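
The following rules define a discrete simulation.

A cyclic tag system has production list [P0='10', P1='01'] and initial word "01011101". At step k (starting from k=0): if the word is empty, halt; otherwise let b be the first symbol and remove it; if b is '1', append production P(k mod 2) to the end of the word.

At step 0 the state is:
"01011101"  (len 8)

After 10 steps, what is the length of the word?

10

k=0  "01011101"  (len 8)
k=1  "1011101"  (len 7)
k=2  "01110101"  (len 8)
k=3  "1110101"  (len 7)
k=4  "11010101"  (len 8)
k=5  "101010110"  (len 9)
k=6  "0101011001"  (len 10)
k=7  "101011001"  (len 9)
k=8  "0101100101"  (len 10)
k=9  "101100101"  (len 9)
k=10  "0110010101"  (len 10)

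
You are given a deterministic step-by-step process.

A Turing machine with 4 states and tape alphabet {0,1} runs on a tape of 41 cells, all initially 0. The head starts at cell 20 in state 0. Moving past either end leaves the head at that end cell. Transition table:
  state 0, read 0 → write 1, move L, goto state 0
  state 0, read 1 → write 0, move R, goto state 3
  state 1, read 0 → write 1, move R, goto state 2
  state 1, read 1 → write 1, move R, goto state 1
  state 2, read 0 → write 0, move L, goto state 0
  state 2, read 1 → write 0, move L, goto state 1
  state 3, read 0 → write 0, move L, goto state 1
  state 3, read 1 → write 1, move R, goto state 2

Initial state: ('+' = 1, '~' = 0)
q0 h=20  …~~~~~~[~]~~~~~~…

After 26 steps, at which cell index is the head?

3

k=0  q0 h=20  …~~~~~~[~]~~~~~~…
k=1  q0 h=19  …~~~~~~[~]+~~~~~…
k=2  q0 h=18  …~~~~~~[~]++~~~~…
k=3  q0 h=17  …~~~~~~[~]+++~~~…
k=4  q0 h=16  …~~~~~~[~]++++~~…
k=5  q0 h=15  …~~~~~~[~]+++++~…
k=6  q0 h=14  …~~~~~~[~]++++++…
k=7  q0 h=13  …~~~~~~[~]++++++…
k=8  q0 h=12  …~~~~~~[~]++++++…
k=9  q0 h=11  …~~~~~~[~]++++++…
k=10  q0 h=10  …~~~~~~[~]++++++…
k=11  q0 h= 9  …~~~~~~[~]++++++…
k=12  q0 h= 8  …~~~~~~[~]++++++…
k=13  q0 h= 7  …~~~~~~[~]++++++…
k=14  q0 h= 6  |~~~~~~[~]++++++…
k=15  q0 h= 5  |~~~~~[~]++++++…
k=16  q0 h= 4  |~~~~[~]++++++…
k=17  q0 h= 3  |~~~[~]++++++…
k=18  q0 h= 2  |~~[~]++++++…
k=19  q0 h= 1  |~[~]++++++…
k=20  q0 h= 0  |[~]++++++…
k=21  q0 h= 0  |[+]++++++…
k=22  q3 h= 1  |~[+]++++++…
k=23  q2 h= 2  |~+[+]++++++…
k=24  q1 h= 1  |~[+]~+++++…
k=25  q1 h= 2  |~+[~]++++++…
k=26  q2 h= 3  |~++[+]++++++…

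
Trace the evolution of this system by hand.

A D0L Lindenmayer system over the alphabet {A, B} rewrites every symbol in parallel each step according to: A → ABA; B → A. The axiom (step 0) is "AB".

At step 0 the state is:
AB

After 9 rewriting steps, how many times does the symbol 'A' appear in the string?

0) AB
1) ABAA
2) ABAAABAABA
3) ABAAABAABAABAAABAABAAABA
4) ABAAABAABAABAAABAABAAABAABAAABAABAABAAABAABAAABAABAABAAABA
5) ABAAABAABAABAAABAABAAABAABAAABAABAABAAABAABAAABAABAABAAABA…ABAAABAABAABAAABAABAAABAABAABAAABAABAAABAABAAABAABAABAAABA  (len 140)
6) ABAAABAABAABAAABAABAAABAABAAABAABAABAAABAABAAABAABAABAAABA…ABAAABAABAABAAABAABAAABAABAABAAABAABAAABAABAAABAABAABAAABA  (len 338)
7) ABAAABAABAABAAABAABAAABAABAAABAABAABAAABAABAAABAABAABAAABA…ABAAABAABAABAAABAABAAABAABAABAAABAABAAABAABAAABAABAABAAABA  (len 816)
8) ABAAABAABAABAAABAABAAABAABAAABAABAABAAABAABAAABAABAABAAABA…ABAAABAABAABAAABAABAAABAABAABAAABAABAAABAABAAABAABAABAAABA  (len 1970)
9) ABAAABAABAABAAABAABAAABAABAAABAABAABAAABAABAAABAABAABAAABA…ABAAABAABAABAAABAABAAABAABAABAAABAABAAABAABAAABAABAABAAABA  (len 4756)

3363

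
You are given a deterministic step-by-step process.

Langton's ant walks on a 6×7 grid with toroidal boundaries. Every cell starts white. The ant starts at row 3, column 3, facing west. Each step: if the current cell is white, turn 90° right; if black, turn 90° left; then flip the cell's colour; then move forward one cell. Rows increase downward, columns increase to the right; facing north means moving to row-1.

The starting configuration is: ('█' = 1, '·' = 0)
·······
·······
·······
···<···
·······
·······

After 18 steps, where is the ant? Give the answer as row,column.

4,4

k=0  ·······
·······
·······
···<···
·······
·······
k=1  ·······
·······
···^···
···█···
·······
·······
k=2  ·······
·······
···█>··
···█···
·······
·······
k=3  ·······
·······
···██··
···█v··
·······
·······
k=4  ·······
·······
···██··
···<█··
·······
·······
k=5  ·······
·······
···██··
····█··
···v···
·······
k=6  ·······
·······
···██··
····█··
··<█···
·······
k=7  ·······
·······
···██··
··^·█··
··██···
·······
k=8  ·······
·······
···██··
··█>█··
··██···
·······
k=9  ·······
·······
···██··
··███··
··█v···
·······
k=10  ·······
·······
···██··
··███··
··█·>··
·······
k=11  ·······
·······
···██··
··███··
··█·█··
····v··
k=12  ·······
·······
···██··
··███··
··█·█··
···<█··
k=13  ·······
·······
···██··
··███··
··█^█··
···██··
k=14  ·······
·······
···██··
··███··
··██>··
···██··
k=15  ·······
·······
···██··
··██^··
··██···
···██··
k=16  ·······
·······
···██··
··█<···
··██···
···██··
k=17  ·······
·······
···██··
··█····
··█v···
···██··
k=18  ·······
·······
···██··
··█····
··█·>··
···██··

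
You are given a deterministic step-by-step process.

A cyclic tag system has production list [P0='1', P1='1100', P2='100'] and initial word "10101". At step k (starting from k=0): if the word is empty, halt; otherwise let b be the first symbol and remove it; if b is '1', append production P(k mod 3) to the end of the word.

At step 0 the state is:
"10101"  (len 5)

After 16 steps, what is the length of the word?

[0] "10101"  (len 5)
[1] "01011"  (len 5)
[2] "1011"  (len 4)
[3] "011100"  (len 6)
[4] "11100"  (len 5)
[5] "11001100"  (len 8)
[6] "1001100100"  (len 10)
[7] "0011001001"  (len 10)
[8] "011001001"  (len 9)
[9] "11001001"  (len 8)
[10] "10010011"  (len 8)
[11] "00100111100"  (len 11)
[12] "0100111100"  (len 10)
[13] "100111100"  (len 9)
[14] "001111001100"  (len 12)
[15] "01111001100"  (len 11)
[16] "1111001100"  (len 10)

10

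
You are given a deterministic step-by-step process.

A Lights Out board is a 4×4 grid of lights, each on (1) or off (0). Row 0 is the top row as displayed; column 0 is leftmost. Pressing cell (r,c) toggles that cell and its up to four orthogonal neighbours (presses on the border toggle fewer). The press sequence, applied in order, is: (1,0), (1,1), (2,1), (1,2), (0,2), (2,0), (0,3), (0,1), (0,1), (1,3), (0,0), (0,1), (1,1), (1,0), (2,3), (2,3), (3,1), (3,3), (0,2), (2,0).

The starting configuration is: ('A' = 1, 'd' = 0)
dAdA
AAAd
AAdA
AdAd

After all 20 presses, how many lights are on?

9

0) dAdA
AAAd
AAdA
AdAd
1) AAdA
ddAd
dAdA
AdAd
2) AddA
AAdd
dddA
AdAd
3) AddA
Addd
AAAA
AAAd
4) AdAA
AAAA
AAdA
AAAd
5) AAdd
AAdA
AAdA
AAAd
6) AAdd
dAdA
dddA
dAAd
7) AAAA
dAdd
dddA
dAAd
8) dddA
dddd
dddA
dAAd
9) AAAA
dAdd
dddA
dAAd
10) AAAd
dAAA
dddd
dAAd
11) ddAd
AAAA
dddd
dAAd
12) AAdd
AdAA
dddd
dAAd
13) Addd
dAdA
dAdd
dAAd
14) dddd
AddA
AAdd
dAAd
15) dddd
Addd
AAAA
dAAA
16) dddd
AddA
AAdd
dAAd
17) dddd
AddA
Addd
Addd
18) dddd
AddA
AddA
AdAA
19) dAAA
AdAA
AddA
AdAA
20) dAAA
ddAA
dAdA
ddAA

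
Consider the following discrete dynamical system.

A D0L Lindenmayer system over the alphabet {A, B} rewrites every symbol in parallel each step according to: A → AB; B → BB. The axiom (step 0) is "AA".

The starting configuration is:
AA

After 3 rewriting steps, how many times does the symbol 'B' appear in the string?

step 0: AA
step 1: ABAB
step 2: ABBBABBB
step 3: ABBBBBBBABBBBBBB

14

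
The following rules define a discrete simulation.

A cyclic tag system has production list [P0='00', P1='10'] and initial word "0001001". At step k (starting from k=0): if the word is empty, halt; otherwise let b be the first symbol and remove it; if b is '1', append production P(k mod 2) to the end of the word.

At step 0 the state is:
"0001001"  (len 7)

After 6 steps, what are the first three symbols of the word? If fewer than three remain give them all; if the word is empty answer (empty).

[0] "0001001"  (len 7)
[1] "001001"  (len 6)
[2] "01001"  (len 5)
[3] "1001"  (len 4)
[4] "00110"  (len 5)
[5] "0110"  (len 4)
[6] "110"  (len 3)

110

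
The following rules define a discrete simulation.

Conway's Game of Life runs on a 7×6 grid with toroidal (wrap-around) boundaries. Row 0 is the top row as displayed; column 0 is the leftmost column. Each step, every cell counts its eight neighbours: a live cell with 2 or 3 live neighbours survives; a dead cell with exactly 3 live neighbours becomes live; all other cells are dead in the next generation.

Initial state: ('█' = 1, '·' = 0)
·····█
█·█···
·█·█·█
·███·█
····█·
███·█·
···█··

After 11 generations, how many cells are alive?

gen 0: ·····█
█·█···
·█·█·█
·███·█
····█·
███·█·
···█··
gen 1: ······
███·██
···█·█
·█·█·█
····█·
·██·██
██████
gen 2: ······
██████
···█··
█·██·█
·█····
······
······
gen 3: ██████
██████
······
█████·
███···
······
······
gen 4: ······
······
······
█··█·█
█····█
·█····
██████
gen 5: ██████
······
······
█···██
·█··██
···█··
██████
gen 6: ······
██████
·····█
█···█·
···█··
······
······
gen 7: ██████
██████
··█···
····██
······
······
······
gen 8: ······
······
··█···
······
······
······
██████
gen 9: ██████
······
······
······
······
██████
██████
gen 10: ······
██████
······
······
██████
······
······
gen 11: ██████
██████
██████
██████
██████
██████
······

36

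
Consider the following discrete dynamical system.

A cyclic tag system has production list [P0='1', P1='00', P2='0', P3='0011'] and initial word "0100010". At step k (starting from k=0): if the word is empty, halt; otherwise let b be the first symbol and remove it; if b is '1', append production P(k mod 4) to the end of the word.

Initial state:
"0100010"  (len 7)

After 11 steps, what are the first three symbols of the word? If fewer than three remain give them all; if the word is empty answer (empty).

gen 0: "0100010"  (len 7)
gen 1: "100010"  (len 6)
gen 2: "0001000"  (len 7)
gen 3: "001000"  (len 6)
gen 4: "01000"  (len 5)
gen 5: "1000"  (len 4)
gen 6: "00000"  (len 5)
gen 7: "0000"  (len 4)
gen 8: "000"  (len 3)
gen 9: "00"  (len 2)
gen 10: "0"  (len 1)
gen 11: (halted — word empty)

(empty)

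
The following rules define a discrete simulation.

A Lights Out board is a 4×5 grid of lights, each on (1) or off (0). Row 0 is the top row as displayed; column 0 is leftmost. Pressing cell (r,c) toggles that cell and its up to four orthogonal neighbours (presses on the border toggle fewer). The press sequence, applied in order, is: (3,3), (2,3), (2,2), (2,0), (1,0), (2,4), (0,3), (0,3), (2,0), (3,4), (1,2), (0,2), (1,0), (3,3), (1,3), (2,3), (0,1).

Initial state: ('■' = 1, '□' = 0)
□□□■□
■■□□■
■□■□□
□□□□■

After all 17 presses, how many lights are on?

step 0: □□□■□
■■□□■
■□■□□
□□□□■
step 1: □□□■□
■■□□■
■□■■□
□□■■□
step 2: □□□■□
■■□■■
■□□□■
□□■□□
step 3: □□□■□
■■■■■
■■■■■
□□□□□
step 4: □□□■□
□■■■■
□□■■■
■□□□□
step 5: ■□□■□
■□■■■
■□■■■
■□□□□
step 6: ■□□■□
■□■■□
■□■□□
■□□□■
step 7: ■□■□■
■□■□□
■□■□□
■□□□■
step 8: ■□□■□
■□■■□
■□■□□
■□□□■
step 9: ■□□■□
□□■■□
□■■□□
□□□□■
step 10: ■□□■□
□□■■□
□■■□■
□□□■□
step 11: ■□■■□
□■□□□
□■□□■
□□□■□
step 12: ■■□□□
□■■□□
□■□□■
□□□■□
step 13: □■□□□
■□■□□
■■□□■
□□□■□
step 14: □■□□□
■□■□□
■■□■■
□□■□■
step 15: □■□■□
■□□■■
■■□□■
□□■□■
step 16: □■□■□
■□□□■
■■■■□
□□■■■
step 17: ■□■■□
■■□□■
■■■■□
□□■■■

13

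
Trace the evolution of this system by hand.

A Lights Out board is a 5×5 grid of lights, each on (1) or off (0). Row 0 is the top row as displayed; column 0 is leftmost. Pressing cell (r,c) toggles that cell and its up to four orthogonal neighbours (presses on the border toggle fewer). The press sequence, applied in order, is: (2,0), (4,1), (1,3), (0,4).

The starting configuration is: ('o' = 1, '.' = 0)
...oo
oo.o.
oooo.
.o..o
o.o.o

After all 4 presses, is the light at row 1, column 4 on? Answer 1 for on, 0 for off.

0

[0] ...oo
oo.o.
oooo.
.o..o
o.o.o
[1] ...oo
.o.o.
..oo.
oo..o
o.o.o
[2] ...oo
.o.o.
..oo.
o...o
.o..o
[3] ....o
.oo.o
..o..
o...o
.o..o
[4] ...o.
.oo..
..o..
o...o
.o..o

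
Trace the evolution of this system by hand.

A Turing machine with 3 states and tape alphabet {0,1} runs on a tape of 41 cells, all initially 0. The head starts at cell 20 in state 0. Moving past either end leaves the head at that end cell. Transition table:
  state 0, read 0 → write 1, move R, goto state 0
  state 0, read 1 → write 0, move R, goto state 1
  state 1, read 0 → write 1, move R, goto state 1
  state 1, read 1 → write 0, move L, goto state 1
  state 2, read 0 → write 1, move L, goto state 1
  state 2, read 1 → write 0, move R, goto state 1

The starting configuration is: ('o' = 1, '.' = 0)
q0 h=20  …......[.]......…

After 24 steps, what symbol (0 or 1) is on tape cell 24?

k=0  q0 h=20  …......[.]......…
k=1  q0 h=21  ….....o[.]......…
k=2  q0 h=22  …....oo[.]......…
k=3  q0 h=23  …...ooo[.]......…
k=4  q0 h=24  …..oooo[.]......…
k=5  q0 h=25  ….ooooo[.]......…
k=6  q0 h=26  …oooooo[.]......…
k=7  q0 h=27  …oooooo[.]......…
k=8  q0 h=28  …oooooo[.]......…
k=9  q0 h=29  …oooooo[.]......…
k=10  q0 h=30  …oooooo[.]......…
k=11  q0 h=31  …oooooo[.]......…
k=12  q0 h=32  …oooooo[.]......…
k=13  q0 h=33  …oooooo[.]......…
k=14  q0 h=34  …oooooo[.]......|
k=15  q0 h=35  …oooooo[.].....|
k=16  q0 h=36  …oooooo[.]....|
k=17  q0 h=37  …oooooo[.]...|
k=18  q0 h=38  …oooooo[.]..|
k=19  q0 h=39  …oooooo[.].|
k=20  q0 h=40  …oooooo[.]|
k=21  q0 h=40  …oooooo[o]|
k=22  q1 h=40  …oooooo[.]|
k=23  q1 h=40  …oooooo[o]|
k=24  q1 h=39  …oooooo[o].|

1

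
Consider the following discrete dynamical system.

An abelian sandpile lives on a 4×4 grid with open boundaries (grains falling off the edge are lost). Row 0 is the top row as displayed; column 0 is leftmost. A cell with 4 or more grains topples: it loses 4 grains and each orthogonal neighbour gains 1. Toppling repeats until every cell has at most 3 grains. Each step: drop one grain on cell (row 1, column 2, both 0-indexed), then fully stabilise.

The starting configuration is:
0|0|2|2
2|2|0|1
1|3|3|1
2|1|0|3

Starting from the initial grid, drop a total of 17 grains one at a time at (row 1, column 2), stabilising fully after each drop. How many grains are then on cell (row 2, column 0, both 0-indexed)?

[0] 0|0|2|2
2|2|0|1
1|3|3|1
2|1|0|3
[1] 0|0|2|2
2|2|1|1
1|3|3|1
2|1|0|3
[2] 0|0|2|2
2|2|2|1
1|3|3|1
2|1|0|3
[3] 0|0|2|2
2|2|3|1
1|3|3|1
2|1|0|3
[4] 0|1|3|2
3|0|2|2
2|1|1|2
2|2|1|3
[5] 0|1|3|2
3|0|3|2
2|1|1|2
2|2|1|3
[6] 0|2|0|3
3|1|1|3
2|1|2|2
2|2|1|3
[7] 0|2|0|3
3|1|2|3
2|1|2|2
2|2|1|3
[8] 0|2|0|3
3|1|3|3
2|1|2|2
2|2|1|3
[9] 0|2|2|0
3|2|1|1
2|1|3|3
2|2|1|3
[10] 0|2|2|0
3|2|2|1
2|1|3|3
2|2|1|3
[11] 0|2|2|0
3|2|3|1
2|1|3|3
2|2|1|3
[12] 0|2|3|0
3|3|1|3
2|2|1|1
2|2|3|0
[13] 0|2|3|0
3|3|2|3
2|2|1|1
2|2|3|0
[14] 0|2|3|0
3|3|3|3
2|2|1|1
2|2|3|0
[15] 2|0|1|2
0|2|3|0
3|3|2|2
2|2|3|0
[16] 2|0|2|2
0|3|0|1
3|3|3|2
2|2|3|0
[17] 2|0|2|2
0|3|1|1
3|3|3|2
2|2|3|0

3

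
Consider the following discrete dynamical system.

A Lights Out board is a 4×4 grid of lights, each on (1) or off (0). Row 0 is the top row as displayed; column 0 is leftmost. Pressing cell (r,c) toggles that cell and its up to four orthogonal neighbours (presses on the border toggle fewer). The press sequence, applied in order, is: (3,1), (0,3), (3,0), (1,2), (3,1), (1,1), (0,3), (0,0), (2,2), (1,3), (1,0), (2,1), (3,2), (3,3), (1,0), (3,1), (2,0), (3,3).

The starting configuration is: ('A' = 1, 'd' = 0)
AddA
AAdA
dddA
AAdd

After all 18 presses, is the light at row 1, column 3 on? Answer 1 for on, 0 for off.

1

gen 0: AddA
AAdA
dddA
AAdd
gen 1: AddA
AAdA
dAdA
ddAd
gen 2: AdAd
AAdd
dAdA
ddAd
gen 3: AdAd
AAdd
AAdA
AAAd
gen 4: Addd
AdAA
AAAA
AAAd
gen 5: Addd
AdAA
AdAA
dddd
gen 6: AAdd
dAdA
AAAA
dddd
gen 7: AAAA
dAdd
AAAA
dddd
gen 8: ddAA
AAdd
AAAA
dddd
gen 9: ddAA
AAAd
Addd
ddAd
gen 10: ddAd
AAdA
AddA
ddAd
gen 11: AdAd
dddA
dddA
ddAd
gen 12: AdAd
dAdA
AAAA
dAAd
gen 13: AdAd
dAdA
AAdA
dddA
gen 14: AdAd
dAdA
AAdd
ddAd
gen 15: ddAd
AddA
dAdd
ddAd
gen 16: ddAd
AddA
dddd
AAdd
gen 17: ddAd
dddA
AAdd
dAdd
gen 18: ddAd
dddA
AAdA
dAAA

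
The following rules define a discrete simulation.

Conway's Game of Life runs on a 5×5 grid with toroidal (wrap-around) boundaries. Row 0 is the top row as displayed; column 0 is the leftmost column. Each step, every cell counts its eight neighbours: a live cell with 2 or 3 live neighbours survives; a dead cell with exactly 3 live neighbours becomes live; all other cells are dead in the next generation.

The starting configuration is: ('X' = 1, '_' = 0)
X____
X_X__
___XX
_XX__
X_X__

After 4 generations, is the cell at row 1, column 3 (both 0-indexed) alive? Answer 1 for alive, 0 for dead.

0

[0] X____
X_X__
___XX
_XX__
X_X__
[1] X___X
XX_X_
X__XX
XXX_X
X_X__
[2] __XX_
_XXX_
_____
__X__
__X__
[3] _____
_X_X_
_X_X_
_____
_XX__
[4] _X___
_____
_____
_X___
_____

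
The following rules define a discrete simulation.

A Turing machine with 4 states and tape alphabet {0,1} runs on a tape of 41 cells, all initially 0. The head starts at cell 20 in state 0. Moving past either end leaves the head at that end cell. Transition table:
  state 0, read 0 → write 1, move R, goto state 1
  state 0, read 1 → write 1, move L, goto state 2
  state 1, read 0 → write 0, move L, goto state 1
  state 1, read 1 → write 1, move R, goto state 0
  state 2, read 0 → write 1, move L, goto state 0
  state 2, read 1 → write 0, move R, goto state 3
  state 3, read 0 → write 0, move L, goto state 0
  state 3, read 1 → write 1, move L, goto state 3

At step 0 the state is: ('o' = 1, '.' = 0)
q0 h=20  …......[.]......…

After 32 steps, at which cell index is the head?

30

k=0  q0 h=20  …......[.]......…
k=1  q1 h=21  ….....o[.]......…
k=2  q1 h=20  …......[o]......…
k=3  q0 h=21  ….....o[.]......…
k=4  q1 h=22  …....oo[.]......…
k=5  q1 h=21  ….....o[o]......…
k=6  q0 h=22  …....oo[.]......…
k=7  q1 h=23  …...ooo[.]......…
k=8  q1 h=22  …....oo[o]......…
k=9  q0 h=23  …...ooo[.]......…
k=10  q1 h=24  …..oooo[.]......…
k=11  q1 h=23  …...ooo[o]......…
k=12  q0 h=24  …..oooo[.]......…
k=13  q1 h=25  ….ooooo[.]......…
k=14  q1 h=24  …..oooo[o]......…
k=15  q0 h=25  ….ooooo[.]......…
k=16  q1 h=26  …oooooo[.]......…
k=17  q1 h=25  ….ooooo[o]......…
k=18  q0 h=26  …oooooo[.]......…
k=19  q1 h=27  …oooooo[.]......…
k=20  q1 h=26  …oooooo[o]......…
k=21  q0 h=27  …oooooo[.]......…
k=22  q1 h=28  …oooooo[.]......…
k=23  q1 h=27  …oooooo[o]......…
k=24  q0 h=28  …oooooo[.]......…
k=25  q1 h=29  …oooooo[.]......…
k=26  q1 h=28  …oooooo[o]......…
k=27  q0 h=29  …oooooo[.]......…
k=28  q1 h=30  …oooooo[.]......…
k=29  q1 h=29  …oooooo[o]......…
k=30  q0 h=30  …oooooo[.]......…
k=31  q1 h=31  …oooooo[.]......…
k=32  q1 h=30  …oooooo[o]......…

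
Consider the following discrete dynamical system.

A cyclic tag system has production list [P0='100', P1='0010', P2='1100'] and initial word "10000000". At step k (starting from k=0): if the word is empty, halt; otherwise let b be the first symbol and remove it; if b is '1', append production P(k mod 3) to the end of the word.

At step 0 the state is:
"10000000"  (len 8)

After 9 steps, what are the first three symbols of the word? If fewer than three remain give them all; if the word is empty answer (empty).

step 0: "10000000"  (len 8)
step 1: "0000000100"  (len 10)
step 2: "000000100"  (len 9)
step 3: "00000100"  (len 8)
step 4: "0000100"  (len 7)
step 5: "000100"  (len 6)
step 6: "00100"  (len 5)
step 7: "0100"  (len 4)
step 8: "100"  (len 3)
step 9: "001100"  (len 6)

001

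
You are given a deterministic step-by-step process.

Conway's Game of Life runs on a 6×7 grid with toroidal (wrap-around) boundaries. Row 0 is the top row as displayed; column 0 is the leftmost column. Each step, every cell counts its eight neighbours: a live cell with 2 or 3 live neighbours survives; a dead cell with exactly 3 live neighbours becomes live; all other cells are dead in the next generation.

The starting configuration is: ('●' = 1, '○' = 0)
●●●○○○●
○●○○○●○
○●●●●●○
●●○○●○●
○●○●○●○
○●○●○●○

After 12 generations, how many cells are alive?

18

[0] ●●●○○○●
○●○○○●○
○●●●●●○
●●○○●○●
○●○●○●○
○●○●○●○
[1] ○○○○●●●
○○○○○●○
○○○●○○○
○○○○○○●
○●○●○●○
○○○●○●○
[2] ○○○○○○●
○○○○○●●
○○○○○○○
○○●○●○○
○○●○○●●
○○●●○○○
[3] ○○○○○●●
○○○○○●●
○○○○○●○
○○○●○●○
○●●○●●○
○○●●○●●
[4] ●○○○○○○
○○○○●○○
○○○○○●○
○○●●○●●
○●○○○○○
●●●●○○○
[5] ●○●●○○○
○○○○○○○
○○○●○●●
○○●○●●●
○○○○●○●
●○●○○○○
[6] ○○●●○○○
○○●●●○●
○○○●○○●
●○○○○○○
●●○○●○●
●○●○○○●
[7] ●○○○●●●
○○○○●●○
●○●●●●●
○●○○○●○
○○○○○●○
○○●○○●●
[8] ●○○●○○○
○●○○○○○
●●●●○○○
●●●●○○○
○○○○●●○
●○○○○○○
[9] ●●○○○○○
○○○●○○○
○○○●○○○
●○○○○○●
●○●●●○●
○○○○●○●
[10] ●○○○○○○
○○●○○○○
○○○○○○○
●●●○●●●
○●○●●○○
○○●○●○●
[11] ○●○●○○○
○○○○○○○
●○●●○●●
●●●○●●●
○○○○○○○
●●●○●●○
[12] ●●○●●○○
●●○●●○●
○○●●○○○
○○●○●○○
○○○○○○○
●●●●●○○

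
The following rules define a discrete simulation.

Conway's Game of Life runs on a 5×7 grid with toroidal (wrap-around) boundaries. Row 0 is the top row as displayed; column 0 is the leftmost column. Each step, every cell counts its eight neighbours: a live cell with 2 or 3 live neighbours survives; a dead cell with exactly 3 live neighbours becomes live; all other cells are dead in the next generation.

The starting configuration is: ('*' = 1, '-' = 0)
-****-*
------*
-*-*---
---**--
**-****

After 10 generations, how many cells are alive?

10

t=0: -****-*
------*
-*-*---
---**--
**-****
t=1: -*-----
-*--**-
--***--
-*----*
-*----*
t=2: -**--*-
-*--**-
*****--
-*-*-*-
-**----
t=3: *--***-
-----**
*-----*
-------
*--**--
t=4: *--*---
-------
*----**
*-----*
---*-**
t=5: ----*-*
*------
*----*-
----*--
----**-
t=6: ----*-*
*----*-
------*
----*-*
---**--
t=7: ---**-*
*----*-
*-----*
---**--
---**--
t=8: ---*--*
*---**-
*---***
---***-
--*----
t=9: ---****
*--*---
*------
---*---
--*--*-
t=10: --**-**
*--*-*-
-------
-------
--*--**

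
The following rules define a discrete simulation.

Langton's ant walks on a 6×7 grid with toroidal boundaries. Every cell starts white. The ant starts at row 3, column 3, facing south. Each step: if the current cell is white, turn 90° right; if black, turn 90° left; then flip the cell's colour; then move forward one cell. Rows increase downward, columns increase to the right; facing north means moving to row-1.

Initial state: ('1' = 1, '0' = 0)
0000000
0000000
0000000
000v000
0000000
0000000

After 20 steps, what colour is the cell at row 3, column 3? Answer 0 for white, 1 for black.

t=0: 0000000
0000000
0000000
000v000
0000000
0000000
t=1: 0000000
0000000
0000000
00<1000
0000000
0000000
t=2: 0000000
0000000
00^0000
0011000
0000000
0000000
t=3: 0000000
0000000
001>000
0011000
0000000
0000000
t=4: 0000000
0000000
0011000
001v000
0000000
0000000
t=5: 0000000
0000000
0011000
0010>00
0000000
0000000
t=6: 0000000
0000000
0011000
0010100
0000v00
0000000
t=7: 0000000
0000000
0011000
0010100
000<100
0000000
t=8: 0000000
0000000
0011000
001^100
0001100
0000000
t=9: 0000000
0000000
0011000
0011>00
0001100
0000000
t=10: 0000000
0000000
0011^00
0011000
0001100
0000000
t=11: 0000000
0000000
00111>0
0011000
0001100
0000000
t=12: 0000000
0000000
0011110
00110v0
0001100
0000000
t=13: 0000000
0000000
0011110
0011<10
0001100
0000000
t=14: 0000000
0000000
0011^10
0011110
0001100
0000000
t=15: 0000000
0000000
001<010
0011110
0001100
0000000
t=16: 0000000
0000000
0010010
001v110
0001100
0000000
t=17: 0000000
0000000
0010010
0010>10
0001100
0000000
t=18: 0000000
0000000
0010^10
0010010
0001100
0000000
t=19: 0000000
0000000
00101>0
0010010
0001100
0000000
t=20: 0000000
00000^0
0010100
0010010
0001100
0000000

0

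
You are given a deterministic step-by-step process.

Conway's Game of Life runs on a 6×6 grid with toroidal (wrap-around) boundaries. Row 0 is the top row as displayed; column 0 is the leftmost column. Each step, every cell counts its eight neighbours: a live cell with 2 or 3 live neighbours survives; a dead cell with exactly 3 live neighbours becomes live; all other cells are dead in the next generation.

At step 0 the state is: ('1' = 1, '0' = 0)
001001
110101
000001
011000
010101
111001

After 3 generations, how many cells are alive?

t=0: 001001
110101
000001
011000
010101
111001
t=1: 000100
011001
000011
011010
000111
000101
t=2: 100100
101101
000011
101000
100001
001101
t=3: 100000
111100
001010
110010
101111
011101

19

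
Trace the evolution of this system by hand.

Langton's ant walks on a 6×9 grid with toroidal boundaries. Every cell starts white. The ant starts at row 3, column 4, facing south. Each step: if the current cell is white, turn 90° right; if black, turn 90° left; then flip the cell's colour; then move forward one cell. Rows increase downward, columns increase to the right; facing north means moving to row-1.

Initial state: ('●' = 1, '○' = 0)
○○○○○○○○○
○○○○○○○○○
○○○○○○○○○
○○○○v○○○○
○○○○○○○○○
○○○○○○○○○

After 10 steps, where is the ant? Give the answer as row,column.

gen 0: ○○○○○○○○○
○○○○○○○○○
○○○○○○○○○
○○○○v○○○○
○○○○○○○○○
○○○○○○○○○
gen 1: ○○○○○○○○○
○○○○○○○○○
○○○○○○○○○
○○○<●○○○○
○○○○○○○○○
○○○○○○○○○
gen 2: ○○○○○○○○○
○○○○○○○○○
○○○^○○○○○
○○○●●○○○○
○○○○○○○○○
○○○○○○○○○
gen 3: ○○○○○○○○○
○○○○○○○○○
○○○●>○○○○
○○○●●○○○○
○○○○○○○○○
○○○○○○○○○
gen 4: ○○○○○○○○○
○○○○○○○○○
○○○●●○○○○
○○○●v○○○○
○○○○○○○○○
○○○○○○○○○
gen 5: ○○○○○○○○○
○○○○○○○○○
○○○●●○○○○
○○○●○>○○○
○○○○○○○○○
○○○○○○○○○
gen 6: ○○○○○○○○○
○○○○○○○○○
○○○●●○○○○
○○○●○●○○○
○○○○○v○○○
○○○○○○○○○
gen 7: ○○○○○○○○○
○○○○○○○○○
○○○●●○○○○
○○○●○●○○○
○○○○<●○○○
○○○○○○○○○
gen 8: ○○○○○○○○○
○○○○○○○○○
○○○●●○○○○
○○○●^●○○○
○○○○●●○○○
○○○○○○○○○
gen 9: ○○○○○○○○○
○○○○○○○○○
○○○●●○○○○
○○○●●>○○○
○○○○●●○○○
○○○○○○○○○
gen 10: ○○○○○○○○○
○○○○○○○○○
○○○●●^○○○
○○○●●○○○○
○○○○●●○○○
○○○○○○○○○

2,5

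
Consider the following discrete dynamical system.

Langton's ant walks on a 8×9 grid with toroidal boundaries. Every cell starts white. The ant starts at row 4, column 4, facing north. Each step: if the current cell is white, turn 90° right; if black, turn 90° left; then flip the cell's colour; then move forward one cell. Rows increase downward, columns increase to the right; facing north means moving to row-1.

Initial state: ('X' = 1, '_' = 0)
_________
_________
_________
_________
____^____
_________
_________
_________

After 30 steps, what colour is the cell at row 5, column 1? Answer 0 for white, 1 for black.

1

t=0: _________
_________
_________
_________
____^____
_________
_________
_________
t=1: _________
_________
_________
_________
____X>___
_________
_________
_________
t=2: _________
_________
_________
_________
____XX___
_____v___
_________
_________
t=3: _________
_________
_________
_________
____XX___
____<X___
_________
_________
t=4: _________
_________
_________
_________
____^X___
____XX___
_________
_________
t=5: _________
_________
_________
_________
___<_X___
____XX___
_________
_________
t=6: _________
_________
_________
___^_____
___X_X___
____XX___
_________
_________
t=7: _________
_________
_________
___X>____
___X_X___
____XX___
_________
_________
t=8: _________
_________
_________
___XX____
___XvX___
____XX___
_________
_________
t=9: _________
_________
_________
___XX____
___<XX___
____XX___
_________
_________
t=10: _________
_________
_________
___XX____
____XX___
___vXX___
_________
_________
t=11: _________
_________
_________
___XX____
____XX___
__<XXX___
_________
_________
t=12: _________
_________
_________
___XX____
__^_XX___
__XXXX___
_________
_________
t=13: _________
_________
_________
___XX____
__X>XX___
__XXXX___
_________
_________
t=14: _________
_________
_________
___XX____
__XXXX___
__XvXX___
_________
_________
t=15: _________
_________
_________
___XX____
__XXXX___
__X_>X___
_________
_________
t=16: _________
_________
_________
___XX____
__XX^X___
__X__X___
_________
_________
t=17: _________
_________
_________
___XX____
__X<_X___
__X__X___
_________
_________
t=18: _________
_________
_________
___XX____
__X__X___
__Xv_X___
_________
_________
t=19: _________
_________
_________
___XX____
__X__X___
__<X_X___
_________
_________
t=20: _________
_________
_________
___XX____
__X__X___
___X_X___
__v______
_________
t=21: _________
_________
_________
___XX____
__X__X___
___X_X___
_<X______
_________
t=22: _________
_________
_________
___XX____
__X__X___
_^_X_X___
_XX______
_________
t=23: _________
_________
_________
___XX____
__X__X___
_X>X_X___
_XX______
_________
t=24: _________
_________
_________
___XX____
__X__X___
_XXX_X___
_Xv______
_________
t=25: _________
_________
_________
___XX____
__X__X___
_XXX_X___
_X_>_____
_________
t=26: _________
_________
_________
___XX____
__X__X___
_XXX_X___
_X_X_____
___v_____
t=27: _________
_________
_________
___XX____
__X__X___
_XXX_X___
_X_X_____
__<X_____
t=28: _________
_________
_________
___XX____
__X__X___
_XXX_X___
_X^X_____
__XX_____
t=29: _________
_________
_________
___XX____
__X__X___
_XXX_X___
_XX>_____
__XX_____
t=30: _________
_________
_________
___XX____
__X__X___
_XX^_X___
_XX______
__XX_____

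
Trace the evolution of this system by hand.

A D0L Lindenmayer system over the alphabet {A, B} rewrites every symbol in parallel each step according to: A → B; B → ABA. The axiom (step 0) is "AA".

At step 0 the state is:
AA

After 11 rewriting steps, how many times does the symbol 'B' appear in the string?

[0] AA
[1] BB
[2] ABAABA
[3] BABABBABAB
[4] ABABABABABAABABABABABA
[5] BABABABABABABABABABABBABABABABABABABABABAB
[6] ABABABABABABABABABABABABABABABABABABABABABAABABABABABABABABABABABABABABABABABABABABABA
[7] BABABABABABABABABABABABABABABABABABABABABABABABABABABABABA…ABABABABABABABABABABABABABABABABABABABABABABABABABABABABAB  (len 170)
[8] ABABABABABABABABABABABABABABABABABABABABABABABABABABABABAB…BABABABABABABABABABABABABABABABABABABABABABABABABABABABABA  (len 342)
[9] BABABABABABABABABABABABABABABABABABABABABABABABABABABABABA…ABABABABABABABABABABABABABABABABABABABABABABABABABABABABAB  (len 682)
[10] ABABABABABABABABABABABABABABABABABABABABABABABABABABABABAB…BABABABABABABABABABABABABABABABABABABABABABABABABABABABABA  (len 1366)
[11] BABABABABABABABABABABABABABABABABABABABABABABABABABABABABA…ABABABABABABABABABABABABABABABABABABABABABABABABABABABABAB  (len 2730)

1366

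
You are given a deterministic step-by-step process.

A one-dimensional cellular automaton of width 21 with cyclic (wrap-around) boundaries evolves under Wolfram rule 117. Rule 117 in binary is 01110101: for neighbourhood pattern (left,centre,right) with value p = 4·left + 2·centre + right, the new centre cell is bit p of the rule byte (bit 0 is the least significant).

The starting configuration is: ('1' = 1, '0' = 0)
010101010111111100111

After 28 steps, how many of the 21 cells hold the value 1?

9

t=0: 010101010111111100111
t=1: 111111111000000110001
t=2: 000000001111110011100
t=3: 111111100000011000111
t=4: 000000111111001110000
t=5: 111110000001100011111
t=6: 000011111100111000000
t=7: 111000000110001111111
t=8: 001111110011100000000
t=9: 100000011000111111111
t=10: 111111001110000000000
t=11: 000001100011111111110
t=12: 111100111000000000011
t=13: 000110001111111111000
t=14: 110011100000000001111
t=15: 011000111111111100000
t=16: 001110000000000111111
t=17: 100011111111110000001
t=18: 111000000000011111100
t=19: 001111111111000000110
t=20: 100000000001111110011
t=21: 111111111100000011000
t=22: 000000000111111001110
t=23: 111111110000001100011
t=24: 000000011111100111000
t=25: 111111000000110001111
t=26: 000001111110011100000
t=27: 111100000011000111111
t=28: 000111111001110000000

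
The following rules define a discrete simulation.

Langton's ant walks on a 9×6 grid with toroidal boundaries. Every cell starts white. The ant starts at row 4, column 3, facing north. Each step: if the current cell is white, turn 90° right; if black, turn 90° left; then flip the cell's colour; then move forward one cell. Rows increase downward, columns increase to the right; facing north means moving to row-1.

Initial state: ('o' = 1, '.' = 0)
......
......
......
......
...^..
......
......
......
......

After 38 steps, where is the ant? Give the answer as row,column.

7,2

step 0: ......
......
......
......
...^..
......
......
......
......
step 1: ......
......
......
......
...o>.
......
......
......
......
step 2: ......
......
......
......
...oo.
....v.
......
......
......
step 3: ......
......
......
......
...oo.
...<o.
......
......
......
step 4: ......
......
......
......
...^o.
...oo.
......
......
......
step 5: ......
......
......
......
..<.o.
...oo.
......
......
......
step 6: ......
......
......
..^...
..o.o.
...oo.
......
......
......
step 7: ......
......
......
..o>..
..o.o.
...oo.
......
......
......
step 8: ......
......
......
..oo..
..ovo.
...oo.
......
......
......
step 9: ......
......
......
..oo..
..<oo.
...oo.
......
......
......
step 10: ......
......
......
..oo..
...oo.
..voo.
......
......
......
step 11: ......
......
......
..oo..
...oo.
.<ooo.
......
......
......
step 12: ......
......
......
..oo..
.^.oo.
.oooo.
......
......
......
step 13: ......
......
......
..oo..
.o>oo.
.oooo.
......
......
......
step 14: ......
......
......
..oo..
.oooo.
.ovoo.
......
......
......
step 15: ......
......
......
..oo..
.oooo.
.o.>o.
......
......
......
step 16: ......
......
......
..oo..
.oo^o.
.o..o.
......
......
......
step 17: ......
......
......
..oo..
.o<.o.
.o..o.
......
......
......
step 18: ......
......
......
..oo..
.o..o.
.ov.o.
......
......
......
step 19: ......
......
......
..oo..
.o..o.
.<o.o.
......
......
......
step 20: ......
......
......
..oo..
.o..o.
..o.o.
.v....
......
......
step 21: ......
......
......
..oo..
.o..o.
..o.o.
<o....
......
......
step 22: ......
......
......
..oo..
.o..o.
^.o.o.
oo....
......
......
step 23: ......
......
......
..oo..
.o..o.
o>o.o.
oo....
......
......
step 24: ......
......
......
..oo..
.o..o.
ooo.o.
ov....
......
......
step 25: ......
......
......
..oo..
.o..o.
ooo.o.
o.>...
......
......
step 26: ......
......
......
..oo..
.o..o.
ooo.o.
o.o...
..v...
......
step 27: ......
......
......
..oo..
.o..o.
ooo.o.
o.o...
.<o...
......
step 28: ......
......
......
..oo..
.o..o.
ooo.o.
o^o...
.oo...
......
step 29: ......
......
......
..oo..
.o..o.
ooo.o.
oo>...
.oo...
......
step 30: ......
......
......
..oo..
.o..o.
oo^.o.
oo....
.oo...
......
step 31: ......
......
......
..oo..
.o..o.
o<..o.
oo....
.oo...
......
step 32: ......
......
......
..oo..
.o..o.
o...o.
ov....
.oo...
......
step 33: ......
......
......
..oo..
.o..o.
o...o.
o.>...
.oo...
......
step 34: ......
......
......
..oo..
.o..o.
o...o.
o.o...
.ov...
......
step 35: ......
......
......
..oo..
.o..o.
o...o.
o.o...
.o.>..
......
step 36: ......
......
......
..oo..
.o..o.
o...o.
o.o...
.o.o..
...v..
step 37: ......
......
......
..oo..
.o..o.
o...o.
o.o...
.o.o..
..<o..
step 38: ......
......
......
..oo..
.o..o.
o...o.
o.o...
.o^o..
..oo..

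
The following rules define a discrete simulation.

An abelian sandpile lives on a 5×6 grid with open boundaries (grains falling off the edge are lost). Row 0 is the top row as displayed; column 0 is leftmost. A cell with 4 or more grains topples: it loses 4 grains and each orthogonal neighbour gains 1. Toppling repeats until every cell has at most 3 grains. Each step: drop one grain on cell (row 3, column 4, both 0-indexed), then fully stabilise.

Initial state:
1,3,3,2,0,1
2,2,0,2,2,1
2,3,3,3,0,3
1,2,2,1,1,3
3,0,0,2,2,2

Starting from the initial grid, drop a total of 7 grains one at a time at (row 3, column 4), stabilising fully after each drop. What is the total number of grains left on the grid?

54

t=0: 1,3,3,2,0,1
2,2,0,2,2,1
2,3,3,3,0,3
1,2,2,1,1,3
3,0,0,2,2,2
t=1: 1,3,3,2,0,1
2,2,0,2,2,1
2,3,3,3,0,3
1,2,2,1,2,3
3,0,0,2,2,2
t=2: 1,3,3,2,0,1
2,2,0,2,2,1
2,3,3,3,0,3
1,2,2,1,3,3
3,0,0,2,2,2
t=3: 1,3,3,2,0,1
2,2,0,2,2,2
2,3,3,3,2,0
1,2,2,2,1,1
3,0,0,2,3,3
t=4: 1,3,3,2,0,1
2,2,0,2,2,2
2,3,3,3,2,0
1,2,2,2,2,1
3,0,0,2,3,3
t=5: 1,3,3,2,0,1
2,2,0,2,2,2
2,3,3,3,2,0
1,2,2,2,3,1
3,0,0,2,3,3
t=6: 1,3,3,2,0,1
2,2,0,2,2,2
2,3,3,3,3,0
1,2,2,3,1,3
3,0,0,3,1,0
t=7: 1,3,3,2,0,1
2,2,0,2,2,2
2,3,3,3,3,0
1,2,2,3,2,3
3,0,0,3,1,0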